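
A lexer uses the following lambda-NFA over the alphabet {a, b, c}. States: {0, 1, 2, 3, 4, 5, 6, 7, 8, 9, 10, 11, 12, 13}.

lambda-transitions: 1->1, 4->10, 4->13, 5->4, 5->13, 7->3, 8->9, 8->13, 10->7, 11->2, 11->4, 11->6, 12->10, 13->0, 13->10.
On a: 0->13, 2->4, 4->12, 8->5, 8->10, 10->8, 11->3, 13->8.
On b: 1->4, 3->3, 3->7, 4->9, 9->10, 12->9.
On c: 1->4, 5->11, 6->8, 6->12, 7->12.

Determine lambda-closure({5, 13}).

{0, 3, 4, 5, 7, 10, 13}

Start with {5, 13}.
From 5 via lambda: add 4.
From 13 via lambda: add 0, 10.
From 10 via lambda: add 7.
From 7 via lambda: add 3.
No new states can be added; the closed set is {0, 3, 4, 5, 7, 10, 13}.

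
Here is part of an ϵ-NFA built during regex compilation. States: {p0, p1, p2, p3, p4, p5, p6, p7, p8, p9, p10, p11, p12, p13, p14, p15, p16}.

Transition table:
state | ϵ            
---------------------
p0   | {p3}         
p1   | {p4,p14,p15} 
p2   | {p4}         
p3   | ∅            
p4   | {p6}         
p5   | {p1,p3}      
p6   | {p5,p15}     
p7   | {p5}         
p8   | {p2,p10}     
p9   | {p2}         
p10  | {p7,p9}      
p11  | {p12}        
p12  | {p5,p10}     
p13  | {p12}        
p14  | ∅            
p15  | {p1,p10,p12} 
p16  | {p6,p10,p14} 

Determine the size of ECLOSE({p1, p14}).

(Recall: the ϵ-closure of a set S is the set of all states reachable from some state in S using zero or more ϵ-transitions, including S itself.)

Start with {p1, p14}.
From p1 via ϵ: add p4, p15.
From p4 via ϵ: add p6.
From p15 via ϵ: add p10, p12.
From p6 via ϵ: add p5.
From p10 via ϵ: add p7, p9.
From p5 via ϵ: add p3.
From p9 via ϵ: add p2.
ϵ-closure = {p1, p2, p3, p4, p5, p6, p7, p9, p10, p12, p14, p15}, which has 12 states.

12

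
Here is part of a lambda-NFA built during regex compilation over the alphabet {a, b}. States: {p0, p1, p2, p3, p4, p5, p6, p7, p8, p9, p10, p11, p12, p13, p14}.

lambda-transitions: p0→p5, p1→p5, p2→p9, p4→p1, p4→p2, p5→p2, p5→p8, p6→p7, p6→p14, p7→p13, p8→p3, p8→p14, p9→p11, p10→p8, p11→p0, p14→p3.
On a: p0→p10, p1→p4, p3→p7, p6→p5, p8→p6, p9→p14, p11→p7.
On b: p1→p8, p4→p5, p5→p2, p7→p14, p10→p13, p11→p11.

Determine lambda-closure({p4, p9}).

{p0, p1, p2, p3, p4, p5, p8, p9, p11, p14}

Start with {p4, p9}.
From p4 via lambda: add p1, p2.
From p9 via lambda: add p11.
From p1 via lambda: add p5.
From p11 via lambda: add p0.
From p5 via lambda: add p8.
From p8 via lambda: add p3, p14.
No new states can be added; the closed set is {p0, p1, p2, p3, p4, p5, p8, p9, p11, p14}.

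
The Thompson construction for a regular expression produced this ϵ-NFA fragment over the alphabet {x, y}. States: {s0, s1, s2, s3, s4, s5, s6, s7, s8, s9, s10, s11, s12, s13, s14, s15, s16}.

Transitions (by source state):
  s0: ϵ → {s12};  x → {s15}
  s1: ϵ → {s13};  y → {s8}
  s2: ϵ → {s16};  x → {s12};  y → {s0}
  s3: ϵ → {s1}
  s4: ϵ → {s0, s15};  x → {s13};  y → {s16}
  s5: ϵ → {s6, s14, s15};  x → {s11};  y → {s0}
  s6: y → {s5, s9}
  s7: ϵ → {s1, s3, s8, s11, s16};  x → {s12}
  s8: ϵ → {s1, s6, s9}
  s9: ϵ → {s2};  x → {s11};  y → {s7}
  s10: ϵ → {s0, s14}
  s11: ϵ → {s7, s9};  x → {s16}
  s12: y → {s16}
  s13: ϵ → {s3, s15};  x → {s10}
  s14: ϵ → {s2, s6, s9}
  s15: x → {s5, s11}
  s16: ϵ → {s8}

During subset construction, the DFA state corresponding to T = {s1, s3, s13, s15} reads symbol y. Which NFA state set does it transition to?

s1 on y → {s8}.
No y-transition from s3, s13, s15.
Union after reading y: {s8}.
Now take the ϵ-closure:
From s8 via ϵ: add s1, s6, s9.
From s1 via ϵ: add s13.
From s9 via ϵ: add s2.
From s2 via ϵ: add s16.
From s13 via ϵ: add s3, s15.
No new states can be added; the closed set is {s1, s2, s3, s6, s8, s9, s13, s15, s16}.

{s1, s2, s3, s6, s8, s9, s13, s15, s16}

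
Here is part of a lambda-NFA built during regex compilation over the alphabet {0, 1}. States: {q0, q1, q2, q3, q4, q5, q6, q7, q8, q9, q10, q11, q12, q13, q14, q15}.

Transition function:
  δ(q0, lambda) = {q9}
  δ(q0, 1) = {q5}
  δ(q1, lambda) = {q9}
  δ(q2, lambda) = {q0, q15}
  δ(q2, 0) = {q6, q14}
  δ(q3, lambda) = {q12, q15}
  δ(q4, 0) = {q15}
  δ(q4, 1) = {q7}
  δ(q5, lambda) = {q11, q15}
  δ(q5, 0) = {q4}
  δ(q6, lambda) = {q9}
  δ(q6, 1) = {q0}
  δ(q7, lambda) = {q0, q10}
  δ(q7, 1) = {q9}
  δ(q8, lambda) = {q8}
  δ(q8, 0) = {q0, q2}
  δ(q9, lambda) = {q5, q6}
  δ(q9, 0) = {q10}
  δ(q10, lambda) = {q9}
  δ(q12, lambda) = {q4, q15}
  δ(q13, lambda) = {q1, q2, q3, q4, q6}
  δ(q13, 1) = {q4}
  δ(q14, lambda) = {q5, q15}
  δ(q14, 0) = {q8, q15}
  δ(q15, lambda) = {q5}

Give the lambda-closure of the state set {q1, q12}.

Start with {q1, q12}.
From q1 via lambda: add q9.
From q12 via lambda: add q4, q15.
From q9 via lambda: add q5, q6.
From q5 via lambda: add q11.
No new states can be added; the closed set is {q1, q4, q5, q6, q9, q11, q12, q15}.

{q1, q4, q5, q6, q9, q11, q12, q15}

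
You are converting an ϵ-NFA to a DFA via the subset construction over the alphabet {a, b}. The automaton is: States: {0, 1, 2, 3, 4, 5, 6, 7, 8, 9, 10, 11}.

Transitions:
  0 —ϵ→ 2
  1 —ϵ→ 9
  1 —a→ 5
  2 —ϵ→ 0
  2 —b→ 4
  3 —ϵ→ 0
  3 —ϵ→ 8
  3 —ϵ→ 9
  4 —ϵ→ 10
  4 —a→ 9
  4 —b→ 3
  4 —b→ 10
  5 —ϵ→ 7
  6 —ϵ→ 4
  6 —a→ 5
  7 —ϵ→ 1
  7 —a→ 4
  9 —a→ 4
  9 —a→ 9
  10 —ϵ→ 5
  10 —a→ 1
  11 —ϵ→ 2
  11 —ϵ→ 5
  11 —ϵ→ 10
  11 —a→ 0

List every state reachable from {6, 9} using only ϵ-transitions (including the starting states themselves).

Start with {6, 9}.
From 6 via ϵ: add 4.
From 4 via ϵ: add 10.
From 10 via ϵ: add 5.
From 5 via ϵ: add 7.
From 7 via ϵ: add 1.
No new states can be added; the closed set is {1, 4, 5, 6, 7, 9, 10}.

{1, 4, 5, 6, 7, 9, 10}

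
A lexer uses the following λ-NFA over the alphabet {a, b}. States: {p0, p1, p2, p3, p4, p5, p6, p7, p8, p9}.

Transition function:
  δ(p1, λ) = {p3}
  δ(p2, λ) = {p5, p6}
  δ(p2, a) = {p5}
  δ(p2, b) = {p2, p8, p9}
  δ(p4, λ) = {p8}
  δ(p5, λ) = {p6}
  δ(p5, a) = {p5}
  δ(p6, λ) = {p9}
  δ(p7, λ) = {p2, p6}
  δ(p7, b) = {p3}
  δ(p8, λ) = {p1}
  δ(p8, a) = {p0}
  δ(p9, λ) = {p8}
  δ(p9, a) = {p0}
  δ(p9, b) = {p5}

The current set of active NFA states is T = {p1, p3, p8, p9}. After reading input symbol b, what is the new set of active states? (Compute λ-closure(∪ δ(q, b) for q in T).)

{p1, p3, p5, p6, p8, p9}

p9 on b → {p5}.
No b-transition from p1, p3, p8.
Union after reading b: {p5}.
Now take the λ-closure:
From p5 via λ: add p6.
From p6 via λ: add p9.
From p9 via λ: add p8.
From p8 via λ: add p1.
From p1 via λ: add p3.
No new states can be added; the closed set is {p1, p3, p5, p6, p8, p9}.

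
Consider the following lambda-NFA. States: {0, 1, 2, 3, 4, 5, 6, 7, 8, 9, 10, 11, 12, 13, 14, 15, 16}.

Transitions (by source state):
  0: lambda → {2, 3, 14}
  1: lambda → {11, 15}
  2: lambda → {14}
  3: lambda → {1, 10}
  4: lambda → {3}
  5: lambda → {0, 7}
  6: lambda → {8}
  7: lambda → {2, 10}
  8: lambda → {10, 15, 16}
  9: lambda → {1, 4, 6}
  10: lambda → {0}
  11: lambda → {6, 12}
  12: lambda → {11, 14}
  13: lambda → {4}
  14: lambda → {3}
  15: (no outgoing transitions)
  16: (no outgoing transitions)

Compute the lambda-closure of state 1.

{0, 1, 2, 3, 6, 8, 10, 11, 12, 14, 15, 16}

Start with {1}.
From 1 via lambda: add 11, 15.
From 11 via lambda: add 6, 12.
From 6 via lambda: add 8.
From 12 via lambda: add 14.
From 8 via lambda: add 10, 16.
From 14 via lambda: add 3.
From 10 via lambda: add 0.
From 0 via lambda: add 2.
No new states can be added; the closed set is {0, 1, 2, 3, 6, 8, 10, 11, 12, 14, 15, 16}.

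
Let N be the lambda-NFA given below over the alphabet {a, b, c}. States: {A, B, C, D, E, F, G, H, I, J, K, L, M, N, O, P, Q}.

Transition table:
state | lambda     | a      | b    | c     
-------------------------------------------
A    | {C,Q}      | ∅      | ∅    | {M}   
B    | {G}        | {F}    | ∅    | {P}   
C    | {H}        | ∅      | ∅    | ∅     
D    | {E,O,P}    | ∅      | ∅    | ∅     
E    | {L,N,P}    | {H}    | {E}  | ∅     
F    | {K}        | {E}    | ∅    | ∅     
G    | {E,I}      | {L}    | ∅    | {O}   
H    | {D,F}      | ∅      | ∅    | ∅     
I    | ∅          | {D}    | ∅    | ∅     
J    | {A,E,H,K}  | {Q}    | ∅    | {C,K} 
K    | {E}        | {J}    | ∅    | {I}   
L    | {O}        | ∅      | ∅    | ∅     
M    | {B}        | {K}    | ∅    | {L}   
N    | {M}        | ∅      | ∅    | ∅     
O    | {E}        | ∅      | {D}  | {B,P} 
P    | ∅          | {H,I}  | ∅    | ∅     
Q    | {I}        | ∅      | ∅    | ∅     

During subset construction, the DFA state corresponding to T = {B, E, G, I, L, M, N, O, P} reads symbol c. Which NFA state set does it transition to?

{B, E, G, I, L, M, N, O, P}

B on c → {P}.
G on c → {O}.
M on c → {L}.
O on c → {B, P}.
No c-transition from E, I, L, N, P.
Union after reading c: {B, L, O, P}.
Now take the lambda-closure:
From B via lambda: add G.
From O via lambda: add E.
From E via lambda: add N.
From G via lambda: add I.
From N via lambda: add M.
No new states can be added; the closed set is {B, E, G, I, L, M, N, O, P}.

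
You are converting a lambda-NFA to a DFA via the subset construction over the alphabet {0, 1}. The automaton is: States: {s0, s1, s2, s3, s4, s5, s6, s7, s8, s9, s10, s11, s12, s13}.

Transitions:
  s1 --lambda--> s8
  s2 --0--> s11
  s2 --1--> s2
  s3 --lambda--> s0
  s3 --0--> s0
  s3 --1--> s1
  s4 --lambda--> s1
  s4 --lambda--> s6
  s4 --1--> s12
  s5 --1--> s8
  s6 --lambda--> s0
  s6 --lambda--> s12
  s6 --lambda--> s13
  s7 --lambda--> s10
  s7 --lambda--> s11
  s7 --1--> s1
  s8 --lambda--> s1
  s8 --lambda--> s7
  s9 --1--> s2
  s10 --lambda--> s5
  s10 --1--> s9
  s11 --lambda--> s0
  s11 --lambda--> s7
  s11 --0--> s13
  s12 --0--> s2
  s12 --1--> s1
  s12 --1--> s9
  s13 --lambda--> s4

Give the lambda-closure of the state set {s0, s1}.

Start with {s0, s1}.
From s1 via lambda: add s8.
From s8 via lambda: add s7.
From s7 via lambda: add s10, s11.
From s10 via lambda: add s5.
No new states can be added; the closed set is {s0, s1, s5, s7, s8, s10, s11}.

{s0, s1, s5, s7, s8, s10, s11}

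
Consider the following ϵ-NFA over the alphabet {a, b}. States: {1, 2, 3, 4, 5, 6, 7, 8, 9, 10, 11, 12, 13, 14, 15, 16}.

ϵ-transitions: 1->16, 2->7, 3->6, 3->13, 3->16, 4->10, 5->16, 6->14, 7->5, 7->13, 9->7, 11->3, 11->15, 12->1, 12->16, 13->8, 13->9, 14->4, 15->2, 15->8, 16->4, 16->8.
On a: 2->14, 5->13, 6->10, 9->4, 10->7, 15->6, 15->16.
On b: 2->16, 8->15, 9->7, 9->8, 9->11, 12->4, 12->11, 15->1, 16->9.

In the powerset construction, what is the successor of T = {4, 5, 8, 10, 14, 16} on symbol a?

{4, 5, 7, 8, 9, 10, 13, 16}

5 on a → {13}.
10 on a → {7}.
No a-transition from 4, 8, 14, 16.
Union after reading a: {7, 13}.
Now take the ϵ-closure:
From 7 via ϵ: add 5.
From 13 via ϵ: add 8, 9.
From 5 via ϵ: add 16.
From 16 via ϵ: add 4.
From 4 via ϵ: add 10.
No new states can be added; the closed set is {4, 5, 7, 8, 9, 10, 13, 16}.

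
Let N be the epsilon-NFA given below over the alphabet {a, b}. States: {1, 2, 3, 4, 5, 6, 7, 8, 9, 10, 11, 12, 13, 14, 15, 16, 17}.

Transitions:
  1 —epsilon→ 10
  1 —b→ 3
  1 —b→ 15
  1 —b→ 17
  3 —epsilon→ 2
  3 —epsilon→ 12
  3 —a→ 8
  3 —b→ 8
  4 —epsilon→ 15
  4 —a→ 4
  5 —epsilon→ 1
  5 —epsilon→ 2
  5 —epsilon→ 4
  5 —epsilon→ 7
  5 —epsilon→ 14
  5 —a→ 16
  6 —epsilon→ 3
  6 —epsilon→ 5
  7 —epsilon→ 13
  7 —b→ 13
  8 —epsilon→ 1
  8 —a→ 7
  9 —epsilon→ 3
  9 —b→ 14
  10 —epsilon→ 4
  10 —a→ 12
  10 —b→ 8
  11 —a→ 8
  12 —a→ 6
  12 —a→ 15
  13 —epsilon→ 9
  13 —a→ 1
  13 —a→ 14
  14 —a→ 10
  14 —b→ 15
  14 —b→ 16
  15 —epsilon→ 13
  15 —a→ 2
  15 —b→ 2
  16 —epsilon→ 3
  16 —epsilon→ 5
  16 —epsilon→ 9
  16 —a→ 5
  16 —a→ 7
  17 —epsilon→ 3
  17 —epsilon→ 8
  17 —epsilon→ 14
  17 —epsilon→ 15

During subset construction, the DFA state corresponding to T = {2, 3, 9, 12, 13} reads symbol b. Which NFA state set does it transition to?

{1, 2, 3, 4, 8, 9, 10, 12, 13, 14, 15}

3 on b → {8}.
9 on b → {14}.
No b-transition from 2, 12, 13.
Union after reading b: {8, 14}.
Now take the epsilon-closure:
From 8 via epsilon: add 1.
From 1 via epsilon: add 10.
From 10 via epsilon: add 4.
From 4 via epsilon: add 15.
From 15 via epsilon: add 13.
From 13 via epsilon: add 9.
From 9 via epsilon: add 3.
From 3 via epsilon: add 2, 12.
No new states can be added; the closed set is {1, 2, 3, 4, 8, 9, 10, 12, 13, 14, 15}.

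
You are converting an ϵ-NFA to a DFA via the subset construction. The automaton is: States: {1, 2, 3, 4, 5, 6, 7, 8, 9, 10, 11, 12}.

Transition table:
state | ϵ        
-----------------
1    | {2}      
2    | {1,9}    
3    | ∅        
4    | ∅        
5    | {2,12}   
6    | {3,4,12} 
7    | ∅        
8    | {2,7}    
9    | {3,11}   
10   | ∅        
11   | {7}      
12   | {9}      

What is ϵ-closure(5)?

Start with {5}.
From 5 via ϵ: add 2, 12.
From 2 via ϵ: add 1, 9.
From 9 via ϵ: add 3, 11.
From 11 via ϵ: add 7.
No new states can be added; the closed set is {1, 2, 3, 5, 7, 9, 11, 12}.

{1, 2, 3, 5, 7, 9, 11, 12}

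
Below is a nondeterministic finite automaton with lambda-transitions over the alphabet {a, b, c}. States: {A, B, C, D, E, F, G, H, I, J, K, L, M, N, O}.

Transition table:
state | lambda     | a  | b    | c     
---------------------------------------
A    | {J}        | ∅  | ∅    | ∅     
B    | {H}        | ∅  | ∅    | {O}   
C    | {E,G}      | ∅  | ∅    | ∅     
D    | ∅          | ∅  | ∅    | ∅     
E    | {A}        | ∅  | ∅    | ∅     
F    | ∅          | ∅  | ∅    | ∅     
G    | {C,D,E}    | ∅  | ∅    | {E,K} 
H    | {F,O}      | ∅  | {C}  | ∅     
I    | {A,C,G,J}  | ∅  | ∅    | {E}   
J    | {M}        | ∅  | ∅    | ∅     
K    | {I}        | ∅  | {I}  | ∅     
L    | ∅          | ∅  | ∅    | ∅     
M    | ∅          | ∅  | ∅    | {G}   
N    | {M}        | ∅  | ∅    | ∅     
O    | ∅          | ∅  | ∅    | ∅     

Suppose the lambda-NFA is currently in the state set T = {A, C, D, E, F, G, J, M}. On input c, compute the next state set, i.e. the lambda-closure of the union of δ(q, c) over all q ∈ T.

G on c → {E, K}.
M on c → {G}.
No c-transition from A, C, D, E, F, J.
Union after reading c: {E, G, K}.
Now take the lambda-closure:
From E via lambda: add A.
From G via lambda: add C, D.
From K via lambda: add I.
From A via lambda: add J.
From J via lambda: add M.
No new states can be added; the closed set is {A, C, D, E, G, I, J, K, M}.

{A, C, D, E, G, I, J, K, M}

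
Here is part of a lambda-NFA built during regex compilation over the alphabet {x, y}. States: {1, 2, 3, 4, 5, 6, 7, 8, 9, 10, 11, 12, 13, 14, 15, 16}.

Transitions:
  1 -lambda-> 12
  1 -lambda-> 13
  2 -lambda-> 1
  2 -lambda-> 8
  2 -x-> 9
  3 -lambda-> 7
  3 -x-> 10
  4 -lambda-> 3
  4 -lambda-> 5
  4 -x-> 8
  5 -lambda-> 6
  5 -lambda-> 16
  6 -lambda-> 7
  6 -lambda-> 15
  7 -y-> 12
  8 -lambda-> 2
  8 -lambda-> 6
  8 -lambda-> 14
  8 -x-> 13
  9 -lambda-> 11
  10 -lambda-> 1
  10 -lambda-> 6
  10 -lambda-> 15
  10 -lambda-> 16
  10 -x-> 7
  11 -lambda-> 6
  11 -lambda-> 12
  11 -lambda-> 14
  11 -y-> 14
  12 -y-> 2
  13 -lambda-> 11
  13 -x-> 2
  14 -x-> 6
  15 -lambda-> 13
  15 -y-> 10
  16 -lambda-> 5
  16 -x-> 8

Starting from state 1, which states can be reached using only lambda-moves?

{1, 6, 7, 11, 12, 13, 14, 15}

Start with {1}.
From 1 via lambda: add 12, 13.
From 13 via lambda: add 11.
From 11 via lambda: add 6, 14.
From 6 via lambda: add 7, 15.
No new states can be added; the closed set is {1, 6, 7, 11, 12, 13, 14, 15}.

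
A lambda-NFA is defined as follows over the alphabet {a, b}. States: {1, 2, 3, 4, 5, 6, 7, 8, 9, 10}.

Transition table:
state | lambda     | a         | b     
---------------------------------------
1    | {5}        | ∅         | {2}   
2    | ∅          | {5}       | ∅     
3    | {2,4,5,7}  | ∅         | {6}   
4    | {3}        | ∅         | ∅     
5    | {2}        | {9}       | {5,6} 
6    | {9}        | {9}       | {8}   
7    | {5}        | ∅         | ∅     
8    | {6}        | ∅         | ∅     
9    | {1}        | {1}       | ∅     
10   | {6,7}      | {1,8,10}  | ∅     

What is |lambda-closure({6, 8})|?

Start with {6, 8}.
From 6 via lambda: add 9.
From 9 via lambda: add 1.
From 1 via lambda: add 5.
From 5 via lambda: add 2.
lambda-closure = {1, 2, 5, 6, 8, 9}, which has 6 states.

6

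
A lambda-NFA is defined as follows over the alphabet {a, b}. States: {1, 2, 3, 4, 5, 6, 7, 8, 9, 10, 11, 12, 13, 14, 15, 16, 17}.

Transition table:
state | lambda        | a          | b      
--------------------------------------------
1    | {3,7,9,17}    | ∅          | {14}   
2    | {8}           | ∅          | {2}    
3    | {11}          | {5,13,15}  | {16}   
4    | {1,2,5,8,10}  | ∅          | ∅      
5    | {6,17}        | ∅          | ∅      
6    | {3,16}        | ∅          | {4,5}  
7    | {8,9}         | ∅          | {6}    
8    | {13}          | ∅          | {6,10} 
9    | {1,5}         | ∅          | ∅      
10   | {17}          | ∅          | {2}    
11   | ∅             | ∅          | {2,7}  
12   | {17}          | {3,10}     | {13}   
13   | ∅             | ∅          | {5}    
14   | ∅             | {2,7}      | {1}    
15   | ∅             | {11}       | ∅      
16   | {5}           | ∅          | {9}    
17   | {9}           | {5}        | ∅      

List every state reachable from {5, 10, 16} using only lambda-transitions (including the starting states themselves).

Start with {5, 10, 16}.
From 5 via lambda: add 6, 17.
From 6 via lambda: add 3.
From 17 via lambda: add 9.
From 3 via lambda: add 11.
From 9 via lambda: add 1.
From 1 via lambda: add 7.
From 7 via lambda: add 8.
From 8 via lambda: add 13.
No new states can be added; the closed set is {1, 3, 5, 6, 7, 8, 9, 10, 11, 13, 16, 17}.

{1, 3, 5, 6, 7, 8, 9, 10, 11, 13, 16, 17}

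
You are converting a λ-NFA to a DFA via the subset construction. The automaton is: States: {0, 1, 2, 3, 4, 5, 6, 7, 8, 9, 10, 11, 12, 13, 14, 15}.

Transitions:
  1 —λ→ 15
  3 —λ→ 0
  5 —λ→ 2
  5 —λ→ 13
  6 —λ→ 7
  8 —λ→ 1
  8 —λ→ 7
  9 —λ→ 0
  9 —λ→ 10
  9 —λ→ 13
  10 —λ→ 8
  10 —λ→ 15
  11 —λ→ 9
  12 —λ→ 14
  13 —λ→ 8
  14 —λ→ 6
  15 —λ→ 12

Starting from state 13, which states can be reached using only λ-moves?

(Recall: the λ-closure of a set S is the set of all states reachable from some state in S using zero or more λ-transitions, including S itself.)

{1, 6, 7, 8, 12, 13, 14, 15}

Start with {13}.
From 13 via λ: add 8.
From 8 via λ: add 1, 7.
From 1 via λ: add 15.
From 15 via λ: add 12.
From 12 via λ: add 14.
From 14 via λ: add 6.
No new states can be added; the closed set is {1, 6, 7, 8, 12, 13, 14, 15}.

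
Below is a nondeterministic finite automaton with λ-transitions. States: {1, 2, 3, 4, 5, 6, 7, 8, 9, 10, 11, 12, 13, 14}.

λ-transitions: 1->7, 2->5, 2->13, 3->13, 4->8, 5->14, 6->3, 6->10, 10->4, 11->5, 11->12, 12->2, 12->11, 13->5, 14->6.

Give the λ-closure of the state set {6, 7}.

Start with {6, 7}.
From 6 via λ: add 3, 10.
From 3 via λ: add 13.
From 10 via λ: add 4.
From 4 via λ: add 8.
From 13 via λ: add 5.
From 5 via λ: add 14.
No new states can be added; the closed set is {3, 4, 5, 6, 7, 8, 10, 13, 14}.

{3, 4, 5, 6, 7, 8, 10, 13, 14}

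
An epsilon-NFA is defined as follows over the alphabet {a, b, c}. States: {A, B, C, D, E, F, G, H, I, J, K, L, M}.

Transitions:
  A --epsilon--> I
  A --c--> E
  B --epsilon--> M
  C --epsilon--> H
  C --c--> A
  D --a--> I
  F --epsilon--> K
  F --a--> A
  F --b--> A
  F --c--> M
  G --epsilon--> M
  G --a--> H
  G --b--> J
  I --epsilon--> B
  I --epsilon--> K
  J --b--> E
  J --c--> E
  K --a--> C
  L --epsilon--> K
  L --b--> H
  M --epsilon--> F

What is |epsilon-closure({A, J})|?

Start with {A, J}.
From A via epsilon: add I.
From I via epsilon: add B, K.
From B via epsilon: add M.
From M via epsilon: add F.
epsilon-closure = {A, B, F, I, J, K, M}, which has 7 states.

7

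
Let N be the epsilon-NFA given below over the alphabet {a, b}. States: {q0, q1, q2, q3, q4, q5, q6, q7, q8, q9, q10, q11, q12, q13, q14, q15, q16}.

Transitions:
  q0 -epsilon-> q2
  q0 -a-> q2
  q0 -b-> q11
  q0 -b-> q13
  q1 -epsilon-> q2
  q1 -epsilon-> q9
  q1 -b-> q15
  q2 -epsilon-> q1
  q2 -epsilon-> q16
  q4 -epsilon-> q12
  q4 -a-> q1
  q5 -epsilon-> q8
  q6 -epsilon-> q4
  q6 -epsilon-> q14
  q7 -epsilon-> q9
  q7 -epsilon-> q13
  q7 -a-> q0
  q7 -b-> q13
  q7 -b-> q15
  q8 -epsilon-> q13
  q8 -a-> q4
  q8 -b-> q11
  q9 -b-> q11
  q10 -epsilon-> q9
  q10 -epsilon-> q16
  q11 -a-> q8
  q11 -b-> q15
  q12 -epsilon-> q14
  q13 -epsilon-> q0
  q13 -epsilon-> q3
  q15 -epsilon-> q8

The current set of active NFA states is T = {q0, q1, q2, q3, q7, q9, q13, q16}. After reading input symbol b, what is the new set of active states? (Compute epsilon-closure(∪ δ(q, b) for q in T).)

{q0, q1, q2, q3, q8, q9, q11, q13, q15, q16}

q0 on b → {q11, q13}.
q1 on b → {q15}.
q7 on b → {q13, q15}.
q9 on b → {q11}.
No b-transition from q2, q3, q13, q16.
Union after reading b: {q11, q13, q15}.
Now take the epsilon-closure:
From q13 via epsilon: add q0, q3.
From q15 via epsilon: add q8.
From q0 via epsilon: add q2.
From q2 via epsilon: add q1, q16.
From q1 via epsilon: add q9.
No new states can be added; the closed set is {q0, q1, q2, q3, q8, q9, q11, q13, q15, q16}.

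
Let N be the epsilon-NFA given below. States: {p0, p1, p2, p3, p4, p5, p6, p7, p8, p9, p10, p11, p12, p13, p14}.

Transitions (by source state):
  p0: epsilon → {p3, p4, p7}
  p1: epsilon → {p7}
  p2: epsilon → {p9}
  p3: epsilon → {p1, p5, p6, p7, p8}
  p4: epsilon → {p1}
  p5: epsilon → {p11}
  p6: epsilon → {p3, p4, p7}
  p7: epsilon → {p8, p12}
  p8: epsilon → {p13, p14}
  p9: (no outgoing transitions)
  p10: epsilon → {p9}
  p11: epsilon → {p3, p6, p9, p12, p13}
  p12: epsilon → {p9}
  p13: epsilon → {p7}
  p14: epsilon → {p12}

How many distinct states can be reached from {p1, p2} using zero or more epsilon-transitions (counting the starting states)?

8

Start with {p1, p2}.
From p1 via epsilon: add p7.
From p2 via epsilon: add p9.
From p7 via epsilon: add p8, p12.
From p8 via epsilon: add p13, p14.
epsilon-closure = {p1, p2, p7, p8, p9, p12, p13, p14}, which has 8 states.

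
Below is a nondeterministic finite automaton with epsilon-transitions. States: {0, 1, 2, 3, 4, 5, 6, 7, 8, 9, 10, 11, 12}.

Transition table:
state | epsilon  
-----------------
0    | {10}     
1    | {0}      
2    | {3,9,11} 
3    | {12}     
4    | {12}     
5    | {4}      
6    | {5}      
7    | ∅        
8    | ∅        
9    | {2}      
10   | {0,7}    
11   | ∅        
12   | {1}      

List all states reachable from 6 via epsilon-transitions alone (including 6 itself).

{0, 1, 4, 5, 6, 7, 10, 12}

Start with {6}.
From 6 via epsilon: add 5.
From 5 via epsilon: add 4.
From 4 via epsilon: add 12.
From 12 via epsilon: add 1.
From 1 via epsilon: add 0.
From 0 via epsilon: add 10.
From 10 via epsilon: add 7.
No new states can be added; the closed set is {0, 1, 4, 5, 6, 7, 10, 12}.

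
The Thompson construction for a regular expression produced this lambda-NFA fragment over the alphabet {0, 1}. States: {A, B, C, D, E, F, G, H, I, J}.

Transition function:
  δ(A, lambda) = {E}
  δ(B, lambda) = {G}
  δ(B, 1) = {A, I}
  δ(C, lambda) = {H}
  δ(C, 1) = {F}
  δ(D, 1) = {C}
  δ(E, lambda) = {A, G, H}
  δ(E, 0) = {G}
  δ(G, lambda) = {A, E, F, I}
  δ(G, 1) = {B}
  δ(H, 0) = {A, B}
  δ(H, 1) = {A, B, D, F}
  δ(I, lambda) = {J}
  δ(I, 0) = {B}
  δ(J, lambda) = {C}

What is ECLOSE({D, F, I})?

{C, D, F, H, I, J}

Start with {D, F, I}.
From I via lambda: add J.
From J via lambda: add C.
From C via lambda: add H.
No new states can be added; the closed set is {C, D, F, H, I, J}.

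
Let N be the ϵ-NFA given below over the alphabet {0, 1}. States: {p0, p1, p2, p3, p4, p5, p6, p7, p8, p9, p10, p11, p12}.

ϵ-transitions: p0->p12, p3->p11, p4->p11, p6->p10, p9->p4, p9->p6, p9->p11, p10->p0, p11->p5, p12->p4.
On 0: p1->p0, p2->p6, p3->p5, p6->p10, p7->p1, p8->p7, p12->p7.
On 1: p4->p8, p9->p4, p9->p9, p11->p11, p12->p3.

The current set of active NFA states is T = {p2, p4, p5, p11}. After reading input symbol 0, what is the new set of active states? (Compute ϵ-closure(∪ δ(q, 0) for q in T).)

{p0, p4, p5, p6, p10, p11, p12}

p2 on 0 → {p6}.
No 0-transition from p4, p5, p11.
Union after reading 0: {p6}.
Now take the ϵ-closure:
From p6 via ϵ: add p10.
From p10 via ϵ: add p0.
From p0 via ϵ: add p12.
From p12 via ϵ: add p4.
From p4 via ϵ: add p11.
From p11 via ϵ: add p5.
No new states can be added; the closed set is {p0, p4, p5, p6, p10, p11, p12}.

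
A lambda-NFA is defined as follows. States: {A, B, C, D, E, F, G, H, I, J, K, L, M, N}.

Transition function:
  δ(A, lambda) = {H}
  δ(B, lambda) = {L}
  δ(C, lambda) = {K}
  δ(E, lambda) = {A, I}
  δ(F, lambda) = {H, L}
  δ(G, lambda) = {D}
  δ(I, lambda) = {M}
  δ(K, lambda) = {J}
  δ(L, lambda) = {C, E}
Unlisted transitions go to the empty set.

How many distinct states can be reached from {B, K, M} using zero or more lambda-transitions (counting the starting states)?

10

Start with {B, K, M}.
From B via lambda: add L.
From K via lambda: add J.
From L via lambda: add C, E.
From E via lambda: add A, I.
From A via lambda: add H.
lambda-closure = {A, B, C, E, H, I, J, K, L, M}, which has 10 states.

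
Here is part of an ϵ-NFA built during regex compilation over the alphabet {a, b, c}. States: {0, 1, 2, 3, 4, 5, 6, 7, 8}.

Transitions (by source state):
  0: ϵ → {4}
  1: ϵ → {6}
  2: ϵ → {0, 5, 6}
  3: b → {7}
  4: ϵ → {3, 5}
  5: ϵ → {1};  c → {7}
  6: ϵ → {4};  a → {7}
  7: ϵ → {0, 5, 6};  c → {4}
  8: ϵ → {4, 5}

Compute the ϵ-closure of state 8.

Start with {8}.
From 8 via ϵ: add 4, 5.
From 4 via ϵ: add 3.
From 5 via ϵ: add 1.
From 1 via ϵ: add 6.
No new states can be added; the closed set is {1, 3, 4, 5, 6, 8}.

{1, 3, 4, 5, 6, 8}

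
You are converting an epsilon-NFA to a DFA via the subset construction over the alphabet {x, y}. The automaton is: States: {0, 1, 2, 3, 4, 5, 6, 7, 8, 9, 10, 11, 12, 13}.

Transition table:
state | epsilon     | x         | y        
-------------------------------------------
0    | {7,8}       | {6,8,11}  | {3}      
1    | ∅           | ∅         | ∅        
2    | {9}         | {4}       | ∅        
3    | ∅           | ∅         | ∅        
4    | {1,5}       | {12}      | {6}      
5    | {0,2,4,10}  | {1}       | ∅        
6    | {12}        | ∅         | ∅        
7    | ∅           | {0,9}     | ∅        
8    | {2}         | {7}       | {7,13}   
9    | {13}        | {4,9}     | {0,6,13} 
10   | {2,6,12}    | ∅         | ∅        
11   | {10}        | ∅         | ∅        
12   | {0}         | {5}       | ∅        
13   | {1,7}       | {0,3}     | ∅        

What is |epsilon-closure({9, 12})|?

8

Start with {9, 12}.
From 9 via epsilon: add 13.
From 12 via epsilon: add 0.
From 0 via epsilon: add 7, 8.
From 13 via epsilon: add 1.
From 8 via epsilon: add 2.
epsilon-closure = {0, 1, 2, 7, 8, 9, 12, 13}, which has 8 states.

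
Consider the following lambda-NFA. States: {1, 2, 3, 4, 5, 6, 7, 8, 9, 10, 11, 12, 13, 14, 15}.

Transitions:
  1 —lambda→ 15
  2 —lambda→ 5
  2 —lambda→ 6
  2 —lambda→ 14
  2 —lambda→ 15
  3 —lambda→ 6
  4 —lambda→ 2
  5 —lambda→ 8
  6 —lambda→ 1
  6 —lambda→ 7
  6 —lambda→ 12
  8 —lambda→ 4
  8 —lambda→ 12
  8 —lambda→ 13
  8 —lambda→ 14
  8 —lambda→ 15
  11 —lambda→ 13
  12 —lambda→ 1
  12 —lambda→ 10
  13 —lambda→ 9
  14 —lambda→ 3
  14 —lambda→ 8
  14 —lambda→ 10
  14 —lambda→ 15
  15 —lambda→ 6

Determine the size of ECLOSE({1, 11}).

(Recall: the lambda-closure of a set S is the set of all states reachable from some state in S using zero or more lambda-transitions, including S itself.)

9

Start with {1, 11}.
From 1 via lambda: add 15.
From 11 via lambda: add 13.
From 13 via lambda: add 9.
From 15 via lambda: add 6.
From 6 via lambda: add 7, 12.
From 12 via lambda: add 10.
lambda-closure = {1, 6, 7, 9, 10, 11, 12, 13, 15}, which has 9 states.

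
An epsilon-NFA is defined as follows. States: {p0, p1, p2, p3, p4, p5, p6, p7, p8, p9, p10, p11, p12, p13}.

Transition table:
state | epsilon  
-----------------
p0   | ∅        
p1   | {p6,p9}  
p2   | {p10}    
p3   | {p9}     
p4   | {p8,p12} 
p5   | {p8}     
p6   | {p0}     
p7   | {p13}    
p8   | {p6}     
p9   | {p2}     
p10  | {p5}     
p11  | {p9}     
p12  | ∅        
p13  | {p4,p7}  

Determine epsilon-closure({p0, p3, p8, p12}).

{p0, p2, p3, p5, p6, p8, p9, p10, p12}

Start with {p0, p3, p8, p12}.
From p3 via epsilon: add p9.
From p8 via epsilon: add p6.
From p9 via epsilon: add p2.
From p2 via epsilon: add p10.
From p10 via epsilon: add p5.
No new states can be added; the closed set is {p0, p2, p3, p5, p6, p8, p9, p10, p12}.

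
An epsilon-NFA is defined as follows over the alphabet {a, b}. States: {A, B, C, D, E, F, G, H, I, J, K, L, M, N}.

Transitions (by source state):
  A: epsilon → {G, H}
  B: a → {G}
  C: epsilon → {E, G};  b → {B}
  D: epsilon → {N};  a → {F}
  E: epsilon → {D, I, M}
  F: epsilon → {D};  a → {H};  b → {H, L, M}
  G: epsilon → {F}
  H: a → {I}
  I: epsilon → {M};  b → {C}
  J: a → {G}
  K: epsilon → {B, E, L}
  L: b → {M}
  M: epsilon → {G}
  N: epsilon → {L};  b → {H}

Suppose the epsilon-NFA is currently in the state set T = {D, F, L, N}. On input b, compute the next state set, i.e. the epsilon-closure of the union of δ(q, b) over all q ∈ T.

{D, F, G, H, L, M, N}

F on b → {H, L, M}.
L on b → {M}.
N on b → {H}.
No b-transition from D.
Union after reading b: {H, L, M}.
Now take the epsilon-closure:
From M via epsilon: add G.
From G via epsilon: add F.
From F via epsilon: add D.
From D via epsilon: add N.
No new states can be added; the closed set is {D, F, G, H, L, M, N}.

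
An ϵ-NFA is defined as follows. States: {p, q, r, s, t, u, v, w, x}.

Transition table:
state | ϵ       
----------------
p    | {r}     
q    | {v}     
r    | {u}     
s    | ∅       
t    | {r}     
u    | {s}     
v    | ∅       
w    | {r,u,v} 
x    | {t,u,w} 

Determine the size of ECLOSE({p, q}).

6

Start with {p, q}.
From p via ϵ: add r.
From q via ϵ: add v.
From r via ϵ: add u.
From u via ϵ: add s.
ϵ-closure = {p, q, r, s, u, v}, which has 6 states.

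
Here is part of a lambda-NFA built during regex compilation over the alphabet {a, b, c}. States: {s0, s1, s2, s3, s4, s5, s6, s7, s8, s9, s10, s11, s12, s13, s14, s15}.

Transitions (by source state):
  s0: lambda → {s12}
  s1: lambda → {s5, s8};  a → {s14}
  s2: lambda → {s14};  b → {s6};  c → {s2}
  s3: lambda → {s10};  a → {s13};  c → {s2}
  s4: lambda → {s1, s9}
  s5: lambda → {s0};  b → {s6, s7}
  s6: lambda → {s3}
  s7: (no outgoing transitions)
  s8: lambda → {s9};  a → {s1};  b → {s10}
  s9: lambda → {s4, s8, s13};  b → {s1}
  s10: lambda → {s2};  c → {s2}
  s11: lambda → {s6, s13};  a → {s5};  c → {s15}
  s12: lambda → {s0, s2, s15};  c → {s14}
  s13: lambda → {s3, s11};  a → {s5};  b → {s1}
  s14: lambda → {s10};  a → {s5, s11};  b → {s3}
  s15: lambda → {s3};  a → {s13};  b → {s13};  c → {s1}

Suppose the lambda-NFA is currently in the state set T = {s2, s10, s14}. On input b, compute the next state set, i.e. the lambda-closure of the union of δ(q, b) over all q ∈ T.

s2 on b → {s6}.
s14 on b → {s3}.
No b-transition from s10.
Union after reading b: {s3, s6}.
Now take the lambda-closure:
From s3 via lambda: add s10.
From s10 via lambda: add s2.
From s2 via lambda: add s14.
No new states can be added; the closed set is {s2, s3, s6, s10, s14}.

{s2, s3, s6, s10, s14}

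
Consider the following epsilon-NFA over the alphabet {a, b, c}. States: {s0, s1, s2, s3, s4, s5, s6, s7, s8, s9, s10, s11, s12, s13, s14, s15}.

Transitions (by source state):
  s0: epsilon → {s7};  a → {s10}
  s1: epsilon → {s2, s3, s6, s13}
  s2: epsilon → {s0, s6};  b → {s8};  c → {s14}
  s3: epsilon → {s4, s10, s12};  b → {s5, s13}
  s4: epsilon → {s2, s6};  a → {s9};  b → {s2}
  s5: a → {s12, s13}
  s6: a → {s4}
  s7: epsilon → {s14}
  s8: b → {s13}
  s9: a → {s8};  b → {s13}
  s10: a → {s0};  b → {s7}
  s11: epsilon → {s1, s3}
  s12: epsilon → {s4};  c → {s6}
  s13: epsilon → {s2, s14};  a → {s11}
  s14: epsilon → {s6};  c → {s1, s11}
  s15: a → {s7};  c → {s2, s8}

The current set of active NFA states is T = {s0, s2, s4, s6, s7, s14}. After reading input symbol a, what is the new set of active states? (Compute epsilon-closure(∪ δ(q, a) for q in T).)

{s0, s2, s4, s6, s7, s9, s10, s14}

s0 on a → {s10}.
s4 on a → {s9}.
s6 on a → {s4}.
No a-transition from s2, s7, s14.
Union after reading a: {s4, s9, s10}.
Now take the epsilon-closure:
From s4 via epsilon: add s2, s6.
From s2 via epsilon: add s0.
From s0 via epsilon: add s7.
From s7 via epsilon: add s14.
No new states can be added; the closed set is {s0, s2, s4, s6, s7, s9, s10, s14}.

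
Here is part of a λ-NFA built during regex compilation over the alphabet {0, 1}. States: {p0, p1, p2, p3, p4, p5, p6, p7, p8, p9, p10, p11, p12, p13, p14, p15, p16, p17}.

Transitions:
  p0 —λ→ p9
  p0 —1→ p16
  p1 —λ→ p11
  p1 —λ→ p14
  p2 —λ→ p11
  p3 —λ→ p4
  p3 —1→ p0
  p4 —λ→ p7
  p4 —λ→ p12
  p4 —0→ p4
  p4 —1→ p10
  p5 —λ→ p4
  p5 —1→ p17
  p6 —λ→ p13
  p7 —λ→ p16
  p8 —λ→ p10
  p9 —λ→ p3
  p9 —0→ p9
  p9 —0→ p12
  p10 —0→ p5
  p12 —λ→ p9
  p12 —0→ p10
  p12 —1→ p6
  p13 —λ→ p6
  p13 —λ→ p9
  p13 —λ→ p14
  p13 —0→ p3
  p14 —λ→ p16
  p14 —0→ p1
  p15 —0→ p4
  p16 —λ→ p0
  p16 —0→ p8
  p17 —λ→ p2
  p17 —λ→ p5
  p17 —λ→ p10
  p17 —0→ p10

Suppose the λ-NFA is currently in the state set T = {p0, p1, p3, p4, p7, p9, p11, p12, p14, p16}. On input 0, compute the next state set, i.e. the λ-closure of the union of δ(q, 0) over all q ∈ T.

p4 on 0 → {p4}.
p9 on 0 → {p9, p12}.
p12 on 0 → {p10}.
p14 on 0 → {p1}.
p16 on 0 → {p8}.
No 0-transition from p0, p1, p3, p7, p11.
Union after reading 0: {p1, p4, p8, p9, p10, p12}.
Now take the λ-closure:
From p1 via λ: add p11, p14.
From p4 via λ: add p7.
From p9 via λ: add p3.
From p7 via λ: add p16.
From p16 via λ: add p0.
No new states can be added; the closed set is {p0, p1, p3, p4, p7, p8, p9, p10, p11, p12, p14, p16}.

{p0, p1, p3, p4, p7, p8, p9, p10, p11, p12, p14, p16}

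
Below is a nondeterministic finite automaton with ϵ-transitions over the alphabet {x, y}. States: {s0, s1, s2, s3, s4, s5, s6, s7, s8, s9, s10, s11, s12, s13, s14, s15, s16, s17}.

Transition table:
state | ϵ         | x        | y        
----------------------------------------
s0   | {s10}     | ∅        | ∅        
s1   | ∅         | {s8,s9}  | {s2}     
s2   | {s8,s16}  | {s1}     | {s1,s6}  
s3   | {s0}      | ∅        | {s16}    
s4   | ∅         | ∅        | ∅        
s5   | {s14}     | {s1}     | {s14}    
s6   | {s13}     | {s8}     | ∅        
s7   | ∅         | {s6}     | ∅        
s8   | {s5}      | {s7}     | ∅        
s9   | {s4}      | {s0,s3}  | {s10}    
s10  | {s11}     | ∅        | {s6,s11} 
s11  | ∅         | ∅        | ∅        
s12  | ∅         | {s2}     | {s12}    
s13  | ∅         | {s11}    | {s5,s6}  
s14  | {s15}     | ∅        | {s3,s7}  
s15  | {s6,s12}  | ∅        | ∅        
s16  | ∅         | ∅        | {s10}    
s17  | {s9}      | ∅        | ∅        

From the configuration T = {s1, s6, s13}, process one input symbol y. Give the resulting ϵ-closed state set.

s1 on y → {s2}.
s13 on y → {s5, s6}.
No y-transition from s6.
Union after reading y: {s2, s5, s6}.
Now take the ϵ-closure:
From s2 via ϵ: add s8, s16.
From s5 via ϵ: add s14.
From s6 via ϵ: add s13.
From s14 via ϵ: add s15.
From s15 via ϵ: add s12.
No new states can be added; the closed set is {s2, s5, s6, s8, s12, s13, s14, s15, s16}.

{s2, s5, s6, s8, s12, s13, s14, s15, s16}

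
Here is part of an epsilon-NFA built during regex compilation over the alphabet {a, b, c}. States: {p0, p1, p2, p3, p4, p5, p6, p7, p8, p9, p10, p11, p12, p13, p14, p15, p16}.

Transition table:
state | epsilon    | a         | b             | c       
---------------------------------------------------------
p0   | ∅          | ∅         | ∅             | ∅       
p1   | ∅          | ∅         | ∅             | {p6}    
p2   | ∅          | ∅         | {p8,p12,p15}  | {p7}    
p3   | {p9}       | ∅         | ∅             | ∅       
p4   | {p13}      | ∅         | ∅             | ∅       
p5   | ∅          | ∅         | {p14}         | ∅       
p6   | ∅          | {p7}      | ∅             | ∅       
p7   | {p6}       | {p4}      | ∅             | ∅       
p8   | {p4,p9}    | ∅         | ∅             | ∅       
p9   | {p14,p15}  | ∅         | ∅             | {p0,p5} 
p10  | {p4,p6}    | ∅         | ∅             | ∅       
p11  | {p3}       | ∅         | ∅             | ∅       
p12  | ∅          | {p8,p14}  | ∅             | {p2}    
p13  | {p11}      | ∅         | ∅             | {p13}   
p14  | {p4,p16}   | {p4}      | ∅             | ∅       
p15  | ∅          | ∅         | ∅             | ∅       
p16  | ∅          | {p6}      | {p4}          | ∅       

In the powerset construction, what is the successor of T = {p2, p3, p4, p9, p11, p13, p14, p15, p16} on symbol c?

p2 on c → {p7}.
p9 on c → {p0, p5}.
p13 on c → {p13}.
No c-transition from p3, p4, p11, p14, p15, p16.
Union after reading c: {p0, p5, p7, p13}.
Now take the epsilon-closure:
From p7 via epsilon: add p6.
From p13 via epsilon: add p11.
From p11 via epsilon: add p3.
From p3 via epsilon: add p9.
From p9 via epsilon: add p14, p15.
From p14 via epsilon: add p4, p16.
No new states can be added; the closed set is {p0, p3, p4, p5, p6, p7, p9, p11, p13, p14, p15, p16}.

{p0, p3, p4, p5, p6, p7, p9, p11, p13, p14, p15, p16}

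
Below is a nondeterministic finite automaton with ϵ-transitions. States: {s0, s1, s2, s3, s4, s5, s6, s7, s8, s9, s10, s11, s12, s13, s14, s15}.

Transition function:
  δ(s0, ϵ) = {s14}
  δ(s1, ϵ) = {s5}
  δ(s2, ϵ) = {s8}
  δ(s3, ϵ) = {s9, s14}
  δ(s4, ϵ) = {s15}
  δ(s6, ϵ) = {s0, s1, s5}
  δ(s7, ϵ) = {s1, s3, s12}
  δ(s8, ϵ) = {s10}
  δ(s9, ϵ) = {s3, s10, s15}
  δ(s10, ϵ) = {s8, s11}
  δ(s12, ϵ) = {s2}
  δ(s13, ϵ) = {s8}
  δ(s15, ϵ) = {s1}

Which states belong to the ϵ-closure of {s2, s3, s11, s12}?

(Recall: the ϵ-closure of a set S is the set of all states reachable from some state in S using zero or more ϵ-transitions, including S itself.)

{s1, s2, s3, s5, s8, s9, s10, s11, s12, s14, s15}

Start with {s2, s3, s11, s12}.
From s2 via ϵ: add s8.
From s3 via ϵ: add s9, s14.
From s8 via ϵ: add s10.
From s9 via ϵ: add s15.
From s15 via ϵ: add s1.
From s1 via ϵ: add s5.
No new states can be added; the closed set is {s1, s2, s3, s5, s8, s9, s10, s11, s12, s14, s15}.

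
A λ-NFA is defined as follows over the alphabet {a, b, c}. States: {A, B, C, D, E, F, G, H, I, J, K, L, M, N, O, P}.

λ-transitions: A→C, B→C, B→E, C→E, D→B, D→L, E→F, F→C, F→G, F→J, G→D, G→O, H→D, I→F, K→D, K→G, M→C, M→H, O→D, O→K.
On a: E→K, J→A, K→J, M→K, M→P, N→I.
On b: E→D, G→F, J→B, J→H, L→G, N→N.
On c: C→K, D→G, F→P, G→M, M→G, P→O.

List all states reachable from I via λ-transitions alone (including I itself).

Start with {I}.
From I via λ: add F.
From F via λ: add C, G, J.
From C via λ: add E.
From G via λ: add D, O.
From D via λ: add B, L.
From O via λ: add K.
No new states can be added; the closed set is {B, C, D, E, F, G, I, J, K, L, O}.

{B, C, D, E, F, G, I, J, K, L, O}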